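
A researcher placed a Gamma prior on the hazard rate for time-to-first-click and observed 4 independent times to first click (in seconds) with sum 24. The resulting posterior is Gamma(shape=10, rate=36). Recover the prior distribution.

Gamma(shape=6, rate=12)

Gamma–exponential conjugacy: posterior shape = α + n, posterior rate = β + Σtᵢ.
So α = 10 − 4 = 6 and β = 36 − 24 = 12.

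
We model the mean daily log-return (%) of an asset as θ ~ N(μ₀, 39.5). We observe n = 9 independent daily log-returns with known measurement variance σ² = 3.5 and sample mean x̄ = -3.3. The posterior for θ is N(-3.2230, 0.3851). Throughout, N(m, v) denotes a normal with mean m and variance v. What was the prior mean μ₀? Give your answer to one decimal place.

The posterior mean is a precision-weighted average: μ_n = (τ₀μ₀ + τ_data·x̄)/(τ₀+τ_data), with τ₀=1/σ₀² and τ_data=n/σ².
Here τ₀ = 1/39.5 = 0.025316 and τ_data = 9/3.5 = 2.571429, so τ_n = 2.596745.
Rearranging for μ₀: μ₀ = (μ_n·τ_n − τ_data·x̄)/τ₀ = (-3.2230·2.596745 − 2.571429·-3.3) / 0.025316 = 0.116407/0.025316 ≈ 4.6.

μ₀ = 4.6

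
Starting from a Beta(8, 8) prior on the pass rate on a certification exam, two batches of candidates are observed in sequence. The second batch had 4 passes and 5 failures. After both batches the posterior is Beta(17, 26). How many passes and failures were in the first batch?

5 passes and 13 failures

Because Beta–binomial updating is additive in the counts, the combined data contributed (α_post−α_prior, β_post−β_prior) successes and failures.
Total across both batches: 17−8=9 passes, 26−8=18 failures.
Subtract the second batch: 9−4=5 passes and 18−5=13 failures.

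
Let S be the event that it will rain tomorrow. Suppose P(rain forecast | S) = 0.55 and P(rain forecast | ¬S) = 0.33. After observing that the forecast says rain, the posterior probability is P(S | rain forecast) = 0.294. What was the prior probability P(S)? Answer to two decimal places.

P(S) = 0.20

Bayes' rule in odds form gives O(S|E) = O(S)·[P(E|S)/P(E|¬S)], hence O(S) = O(S|E)/LR.
Posterior odds = 0.294/(1−0.294) = 0.4164. LR = 0.55/0.33 = 1.6667.
Prior odds = 0.4164/1.6667 = 0.2498, so P(S) = 0.2498/(1+0.2498) ≈ 0.20.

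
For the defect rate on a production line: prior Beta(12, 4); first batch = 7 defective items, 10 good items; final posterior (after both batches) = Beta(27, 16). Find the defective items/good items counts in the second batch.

Because Beta–binomial updating is additive in the counts, the combined data contributed (α_post−α_prior, β_post−β_prior) successes and failures.
Total across both batches: 27−12=15 defective items, 16−4=12 good items.
Subtract the first batch: 15−7=8 defective items and 12−10=2 good items.

8 defective items and 2 good items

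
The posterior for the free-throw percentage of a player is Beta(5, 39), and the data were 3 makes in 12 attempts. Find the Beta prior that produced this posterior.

Beta(2, 30)

Under Beta–binomial conjugacy the posterior parameters are (α+s, β+f).
Subtract the data counts: 5−3=2, 39−9=30.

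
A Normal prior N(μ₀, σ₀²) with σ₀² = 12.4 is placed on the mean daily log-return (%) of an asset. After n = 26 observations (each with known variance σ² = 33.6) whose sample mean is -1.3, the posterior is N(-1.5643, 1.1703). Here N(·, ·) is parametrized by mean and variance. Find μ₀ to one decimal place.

The posterior mean is a precision-weighted average: μ_n = (τ₀μ₀ + τ_data·x̄)/(τ₀+τ_data), with τ₀=1/σ₀² and τ_data=n/σ².
Here τ₀ = 1/12.4 = 0.080645 and τ_data = 26/33.6 = 0.773810, so τ_n = 0.854455.
Rearranging for μ₀: μ₀ = (μ_n·τ_n − τ_data·x̄)/τ₀ = (-1.5643·0.854455 − 0.773810·-1.3) / 0.080645 = -0.330671/0.080645 ≈ -4.1.

μ₀ = -4.1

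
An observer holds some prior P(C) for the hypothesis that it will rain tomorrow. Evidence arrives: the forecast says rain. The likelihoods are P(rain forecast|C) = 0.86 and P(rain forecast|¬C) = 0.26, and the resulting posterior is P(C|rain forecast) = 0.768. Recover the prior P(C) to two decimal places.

In odds form, posterior odds = prior odds × likelihood ratio, so prior odds = posterior odds ÷ LR.
Posterior odds = 0.768/(1−0.768) = 3.3103. LR = 0.86/0.26 = 3.3077.
Prior odds = 3.3103/3.3077 = 1.0008, so P(C) = 1.0008/(1+1.0008) ≈ 0.50.

P(C) = 0.50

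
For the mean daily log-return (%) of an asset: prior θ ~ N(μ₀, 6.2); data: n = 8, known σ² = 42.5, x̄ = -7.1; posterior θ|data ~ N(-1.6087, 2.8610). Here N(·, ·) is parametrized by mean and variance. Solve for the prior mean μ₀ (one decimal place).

With known observation variance, the Normal–Normal posterior has precision τ_n = τ₀ + n/σ² and mean μ_n = (τ₀μ₀ + (n/σ²)x̄)/τ_n.
Here τ₀ = 1/6.2 = 0.161290 and τ_data = 8/42.5 = 0.188235, so τ_n = 0.349525.
Rearranging for μ₀: μ₀ = (μ_n·τ_n − τ_data·x̄)/τ₀ = (-1.6087·0.349525 − 0.188235·-7.1) / 0.161290 = 0.774188/0.161290 ≈ 4.8.

μ₀ = 4.8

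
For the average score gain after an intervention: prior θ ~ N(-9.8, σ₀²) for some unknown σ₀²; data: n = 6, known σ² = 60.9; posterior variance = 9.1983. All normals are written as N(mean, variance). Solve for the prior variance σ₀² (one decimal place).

σ₀² = 98.1

For the Normal–Normal model with known σ², precisions add: τ_n = τ₀ + n/σ².
So 1/σ₀² = 1/9.1983 − 6/60.9 = 0.108716 − 0.098522 = 0.010194.
Hence σ₀² = 1/0.010194 ≈ 98.1.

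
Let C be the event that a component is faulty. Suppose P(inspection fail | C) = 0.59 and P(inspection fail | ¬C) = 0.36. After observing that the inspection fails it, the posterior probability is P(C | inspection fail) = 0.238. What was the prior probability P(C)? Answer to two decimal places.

P(C) = 0.16

Bayes' rule in odds form gives O(C|E) = O(C)·[P(E|C)/P(E|¬C)], hence O(C) = O(C|E)/LR.
Posterior odds = 0.238/(1−0.238) = 0.3123. LR = 0.59/0.36 = 1.6389.
Prior odds = 0.3123/1.6389 = 0.1906, so P(C) = 0.1906/(1+0.1906) ≈ 0.16.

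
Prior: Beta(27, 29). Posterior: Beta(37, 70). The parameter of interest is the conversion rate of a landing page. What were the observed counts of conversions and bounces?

10 conversions and 41 bounces

A Beta(a, b) prior with s successes and f failures in binomial data gives a Beta(a+s, b+f) posterior.
So s = 37 − 27 = 10 and f = 70 − 29 = 41.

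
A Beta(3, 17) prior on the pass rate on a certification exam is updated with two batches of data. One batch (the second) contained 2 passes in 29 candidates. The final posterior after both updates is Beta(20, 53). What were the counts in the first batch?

Sequential conjugate updates are equivalent to a single update on the pooled data, so total successes = posterior α − prior α and total failures = posterior β − prior β.
Total across both batches: 20−3=17 passes, 53−17=36 failures.
Subtract the second batch: 17−2=15 passes and 36−27=9 failures.

15 passes and 9 failures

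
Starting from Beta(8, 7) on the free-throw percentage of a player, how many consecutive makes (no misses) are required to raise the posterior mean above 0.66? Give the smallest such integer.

After k makes and 0 misses the posterior is Beta(8+k, 7), with mean (8+k)/(8+7+k).
Set (8+k)/(15+k) > 0.66 and solve: k > (0.66·15 − 8)/(1 − 0.66) = 5.588.
The smallest integer exceeding 5.588 is 6.

k = 6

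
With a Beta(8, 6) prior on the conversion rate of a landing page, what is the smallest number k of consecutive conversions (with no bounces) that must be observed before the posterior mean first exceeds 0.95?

k = 107

After k conversions and 0 bounces the posterior is Beta(8+k, 6), with mean (8+k)/(8+6+k).
Set (8+k)/(14+k) > 0.95 and solve: k > (0.95·14 − 8)/(1 − 0.95) = 106.000.
The smallest integer exceeding 106.000 is 107.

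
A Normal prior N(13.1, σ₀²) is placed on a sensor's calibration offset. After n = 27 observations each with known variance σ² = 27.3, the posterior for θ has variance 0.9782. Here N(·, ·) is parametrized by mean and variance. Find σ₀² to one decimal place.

σ₀² = 30.1

Posterior precision equals prior precision plus data precision: 1/σ_n² = 1/σ₀² + n/σ².
So 1/σ₀² = 1/0.9782 − 27/27.3 = 1.022286 − 0.989011 = 0.033275.
Hence σ₀² = 1/0.033275 ≈ 30.1.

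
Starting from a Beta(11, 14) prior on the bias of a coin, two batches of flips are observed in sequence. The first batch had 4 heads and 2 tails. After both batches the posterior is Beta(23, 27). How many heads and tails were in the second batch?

8 heads and 11 tails

Because Beta–binomial updating is additive in the counts, the combined data contributed (α_post−α_prior, β_post−β_prior) successes and failures.
Total across both batches: 23−11=12 heads, 27−14=13 tails.
Subtract the first batch: 12−4=8 heads and 13−2=11 tails.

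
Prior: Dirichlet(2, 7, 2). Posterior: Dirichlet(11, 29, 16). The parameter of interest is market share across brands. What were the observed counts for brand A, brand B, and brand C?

counts (9, 22, 14)

For a Dirichlet(α) prior with multinomial counts c, the posterior is Dirichlet(α + c) componentwise.
Counts are posterior − prior componentwise: 11−2=9, 29−7=22, 16−2=14.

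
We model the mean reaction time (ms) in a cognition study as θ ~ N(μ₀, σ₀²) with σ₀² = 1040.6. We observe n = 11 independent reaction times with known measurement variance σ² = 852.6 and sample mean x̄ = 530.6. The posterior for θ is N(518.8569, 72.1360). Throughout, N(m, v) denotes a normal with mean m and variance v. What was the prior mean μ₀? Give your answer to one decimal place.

μ₀ = 361.2

With known observation variance, the Normal–Normal posterior has precision τ_n = τ₀ + n/σ² and mean μ_n = (τ₀μ₀ + (n/σ²)x̄)/τ_n.
Here τ₀ = 1/1040.6 = 0.000961 and τ_data = 11/852.6 = 0.012902, so τ_n = 0.013863.
Rearranging for μ₀: μ₀ = (μ_n·τ_n − τ_data·x̄)/τ₀ = (518.8569·0.013863 − 0.012902·530.6) / 0.000961 = 0.347112/0.000961 ≈ 361.2.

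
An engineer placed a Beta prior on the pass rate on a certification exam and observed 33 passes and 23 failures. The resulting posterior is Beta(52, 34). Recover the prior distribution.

Beta(19, 11)

Beta is conjugate to the binomial likelihood: posterior = Beta(α+s, β+f).
So α = 52 − 33 = 19 and β = 34 − 23 = 11.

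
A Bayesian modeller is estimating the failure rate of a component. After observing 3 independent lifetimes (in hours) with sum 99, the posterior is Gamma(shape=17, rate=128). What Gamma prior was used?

Gamma(shape=14, rate=29)

For an exponential likelihood with a Gamma(α, β) prior on the rate, n observations with total T give posterior Gamma(α+n, β+T).
So α = 17 − 3 = 14 and β = 128 − 99 = 29.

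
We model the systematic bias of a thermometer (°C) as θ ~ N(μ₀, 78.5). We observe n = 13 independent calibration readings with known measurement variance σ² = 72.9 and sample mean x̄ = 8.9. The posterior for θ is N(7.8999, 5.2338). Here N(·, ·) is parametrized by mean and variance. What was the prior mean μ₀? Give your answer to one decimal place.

The posterior mean is a precision-weighted average: μ_n = (τ₀μ₀ + τ_data·x̄)/(τ₀+τ_data), with τ₀=1/σ₀² and τ_data=n/σ².
Here τ₀ = 1/78.5 = 0.012739 and τ_data = 13/72.9 = 0.178326, so τ_n = 0.191065.
Rearranging for μ₀: μ₀ = (μ_n·τ_n − τ_data·x̄)/τ₀ = (7.8999·0.191065 − 0.178326·8.9) / 0.012739 = -0.077707/0.012739 ≈ -6.1.

μ₀ = -6.1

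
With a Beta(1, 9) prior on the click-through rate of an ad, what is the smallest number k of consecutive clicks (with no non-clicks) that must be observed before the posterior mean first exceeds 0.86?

After k clicks and 0 non-clicks the posterior is Beta(1+k, 9), with mean (1+k)/(1+9+k).
Set (1+k)/(10+k) > 0.86 and solve: k > (0.86·10 − 1)/(1 − 0.86) = 54.286.
The smallest integer exceeding 54.286 is 55, and checking k=55: (56)/(65) = 0.8615 > 0.86.

k = 55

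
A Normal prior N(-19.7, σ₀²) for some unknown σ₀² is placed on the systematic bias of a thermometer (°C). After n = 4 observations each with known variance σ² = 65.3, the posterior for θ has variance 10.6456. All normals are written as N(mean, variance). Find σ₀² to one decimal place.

For the Normal–Normal model with known σ², precisions add: τ_n = τ₀ + n/σ².
So 1/σ₀² = 1/10.6456 − 4/65.3 = 0.093936 − 0.061256 = 0.032680.
Hence σ₀² = 1/0.032680 ≈ 30.6.

σ₀² = 30.6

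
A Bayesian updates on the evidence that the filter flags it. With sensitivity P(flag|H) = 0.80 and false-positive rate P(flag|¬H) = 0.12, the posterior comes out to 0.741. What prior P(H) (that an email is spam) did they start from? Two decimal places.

In odds form, posterior odds = prior odds × likelihood ratio, so prior odds = posterior odds ÷ LR.
Posterior odds = 0.741/(1−0.741) = 2.8610. LR = 0.80/0.12 = 6.6667.
Prior odds = 2.8610/6.6667 = 0.4291, so P(H) = 0.4291/(1+0.4291) ≈ 0.30.

P(H) = 0.30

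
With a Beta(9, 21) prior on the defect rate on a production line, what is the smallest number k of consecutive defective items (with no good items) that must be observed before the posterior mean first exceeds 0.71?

After k defective items and 0 good items the posterior is Beta(9+k, 21), with mean (9+k)/(9+21+k).
Set (9+k)/(30+k) > 0.71 and solve: k > (0.71·30 − 9)/(1 − 0.71) = 42.414.
The smallest integer exceeding 42.414 is 43, and checking k=43: (52)/(73) = 0.7123 > 0.71.

k = 43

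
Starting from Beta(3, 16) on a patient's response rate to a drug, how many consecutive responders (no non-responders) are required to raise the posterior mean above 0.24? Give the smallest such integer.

After k responders and 0 non-responders the posterior is Beta(3+k, 16), with mean (3+k)/(3+16+k).
Set (3+k)/(19+k) > 0.24 and solve: k > (0.24·19 − 3)/(1 − 0.24) = 2.053.
The smallest integer exceeding 2.053 is 3, and checking k=3: (6)/(22) = 0.2727 > 0.24.

k = 3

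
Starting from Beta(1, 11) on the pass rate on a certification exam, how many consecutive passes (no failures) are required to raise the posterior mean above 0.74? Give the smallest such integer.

After k passes and 0 failures the posterior is Beta(1+k, 11), with mean (1+k)/(1+11+k).
Set (1+k)/(12+k) > 0.74 and solve: k > (0.74·12 − 1)/(1 − 0.74) = 30.308.
The smallest integer exceeding 30.308 is 31, and checking k=31: (32)/(43) = 0.7442 > 0.74.

k = 31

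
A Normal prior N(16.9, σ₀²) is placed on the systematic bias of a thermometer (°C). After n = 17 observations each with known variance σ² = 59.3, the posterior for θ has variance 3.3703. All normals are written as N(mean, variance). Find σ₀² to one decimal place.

Posterior precision equals prior precision plus data precision: 1/σ_n² = 1/σ₀² + n/σ².
So 1/σ₀² = 1/3.3703 − 17/59.3 = 0.296709 − 0.286678 = 0.010031.
Hence σ₀² = 1/0.010031 ≈ 99.7.

σ₀² = 99.7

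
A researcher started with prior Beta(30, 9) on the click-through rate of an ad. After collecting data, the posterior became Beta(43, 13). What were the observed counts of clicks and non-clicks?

Beta is conjugate to the binomial likelihood: posterior = Beta(α+s, β+f).
So s = 43 − 30 = 13 and f = 13 − 9 = 4.

13 clicks and 4 non-clicks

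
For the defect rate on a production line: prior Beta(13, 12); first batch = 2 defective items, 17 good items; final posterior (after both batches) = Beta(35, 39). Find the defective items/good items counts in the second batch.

Sequential conjugate updates are equivalent to a single update on the pooled data, so total successes = posterior α − prior α and total failures = posterior β − prior β.
Total across both batches: 35−13=22 defective items, 39−12=27 good items.
Subtract the first batch: 22−2=20 defective items and 27−17=10 good items.

20 defective items and 10 good items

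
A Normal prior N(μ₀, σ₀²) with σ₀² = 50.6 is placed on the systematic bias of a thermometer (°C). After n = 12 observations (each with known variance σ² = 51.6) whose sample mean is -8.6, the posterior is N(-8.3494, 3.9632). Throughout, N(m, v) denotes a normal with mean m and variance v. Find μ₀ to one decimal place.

μ₀ = -5.4

With known observation variance, the Normal–Normal posterior has precision τ_n = τ₀ + n/σ² and mean μ_n = (τ₀μ₀ + (n/σ²)x̄)/τ_n.
Here τ₀ = 1/50.6 = 0.019763 and τ_data = 12/51.6 = 0.232558, so τ_n = 0.252321.
Rearranging for μ₀: μ₀ = (μ_n·τ_n − τ_data·x̄)/τ₀ = (-8.3494·0.252321 − 0.232558·-8.6) / 0.019763 = -0.106730/0.019763 ≈ -5.4.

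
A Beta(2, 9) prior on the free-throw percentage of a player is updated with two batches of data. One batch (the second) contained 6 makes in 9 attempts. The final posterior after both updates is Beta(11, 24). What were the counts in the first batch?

3 makes and 12 misses

Sequential conjugate updates are equivalent to a single update on the pooled data, so total successes = posterior α − prior α and total failures = posterior β − prior β.
Total across both batches: 11−2=9 makes, 24−9=15 misses.
Subtract the second batch: 9−6=3 makes and 15−3=12 misses.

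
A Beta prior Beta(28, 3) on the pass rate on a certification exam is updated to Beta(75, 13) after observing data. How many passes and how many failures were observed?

47 passes and 10 failures

A Beta(a, b) prior with s successes and f failures in binomial data gives a Beta(a+s, b+f) posterior.
Match parameters: s=75−28=47, f=13−3=10.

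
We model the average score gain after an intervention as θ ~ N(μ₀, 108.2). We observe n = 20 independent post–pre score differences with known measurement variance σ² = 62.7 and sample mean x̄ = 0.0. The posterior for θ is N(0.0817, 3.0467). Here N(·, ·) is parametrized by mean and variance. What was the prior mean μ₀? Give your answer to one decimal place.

μ₀ = 2.9

The posterior mean is a precision-weighted average: μ_n = (τ₀μ₀ + τ_data·x̄)/(τ₀+τ_data), with τ₀=1/σ₀² and τ_data=n/σ².
Here τ₀ = 1/108.2 = 0.009242 and τ_data = 20/62.7 = 0.318979, so τ_n = 0.328221.
Rearranging for μ₀: μ₀ = (μ_n·τ_n − τ_data·x̄)/τ₀ = (0.0817·0.328221 − 0.318979·0.0) / 0.009242 = 0.026816/0.009242 ≈ 2.9.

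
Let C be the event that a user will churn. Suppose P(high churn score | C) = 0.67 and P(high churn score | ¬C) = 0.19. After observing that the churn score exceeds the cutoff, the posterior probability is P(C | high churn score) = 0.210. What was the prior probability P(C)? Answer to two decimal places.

P(C) = 0.07

In odds form, posterior odds = prior odds × likelihood ratio, so prior odds = posterior odds ÷ LR.
Posterior odds = 0.210/(1−0.210) = 0.2658. LR = 0.67/0.19 = 3.5263.
Prior odds = 0.2658/3.5263 = 0.0754, so P(C) = 0.0754/(1+0.0754) ≈ 0.07.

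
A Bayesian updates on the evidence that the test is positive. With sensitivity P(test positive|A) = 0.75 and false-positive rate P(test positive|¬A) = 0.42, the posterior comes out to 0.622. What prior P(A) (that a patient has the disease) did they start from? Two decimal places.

In odds form, posterior odds = prior odds × likelihood ratio, so prior odds = posterior odds ÷ LR.
Posterior odds = 0.622/(1−0.622) = 1.6455. LR = 0.75/0.42 = 1.7857.
Prior odds = 1.6455/1.7857 = 0.9215, so P(A) = 0.9215/(1+0.9215) ≈ 0.48.

P(A) = 0.48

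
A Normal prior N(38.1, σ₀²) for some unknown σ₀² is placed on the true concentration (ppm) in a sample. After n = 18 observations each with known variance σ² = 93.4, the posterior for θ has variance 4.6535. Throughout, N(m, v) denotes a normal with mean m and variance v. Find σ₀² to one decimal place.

σ₀² = 45.1

For the Normal–Normal model with known σ², precisions add: τ_n = τ₀ + n/σ².
So 1/σ₀² = 1/4.6535 − 18/93.4 = 0.214892 − 0.192719 = 0.022173.
Hence σ₀² = 1/0.022173 ≈ 45.1.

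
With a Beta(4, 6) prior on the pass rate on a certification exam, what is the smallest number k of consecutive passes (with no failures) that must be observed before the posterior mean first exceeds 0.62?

k = 6

After k passes and 0 failures the posterior is Beta(4+k, 6), with mean (4+k)/(4+6+k).
Set (4+k)/(10+k) > 0.62 and solve: k > (0.62·10 − 4)/(1 − 0.62) = 5.789.
The smallest integer exceeding 5.789 is 6.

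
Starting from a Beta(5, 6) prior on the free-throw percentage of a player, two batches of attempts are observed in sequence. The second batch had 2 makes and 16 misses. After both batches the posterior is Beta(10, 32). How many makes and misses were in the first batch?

3 makes and 10 misses

Because Beta–binomial updating is additive in the counts, the combined data contributed (α_post−α_prior, β_post−β_prior) successes and failures.
Total across both batches: 10−5=5 makes, 32−6=26 misses.
Subtract the second batch: 5−2=3 makes and 26−16=10 misses.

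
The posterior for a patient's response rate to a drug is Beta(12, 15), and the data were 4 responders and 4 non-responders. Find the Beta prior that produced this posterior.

Beta(8, 11)

Under Beta–binomial conjugacy the posterior parameters are (α+s, β+f).
So α = 12 − 4 = 8 and β = 15 − 4 = 11.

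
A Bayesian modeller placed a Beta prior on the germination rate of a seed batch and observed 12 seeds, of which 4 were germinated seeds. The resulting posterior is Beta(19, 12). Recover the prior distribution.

Beta is conjugate to the binomial likelihood: posterior = Beta(α+s, β+f).
Subtract the data counts: 19−4=15, 12−8=4.

Beta(15, 4)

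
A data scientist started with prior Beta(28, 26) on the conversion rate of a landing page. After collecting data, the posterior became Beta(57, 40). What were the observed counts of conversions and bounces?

A Beta(a, b) prior with s successes and f failures in binomial data gives a Beta(a+s, b+f) posterior.
So s = 57 − 28 = 29 and f = 40 − 26 = 14.

29 conversions and 14 bounces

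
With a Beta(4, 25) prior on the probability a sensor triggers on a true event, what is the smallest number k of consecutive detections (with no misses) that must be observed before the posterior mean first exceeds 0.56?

k = 28

After k detections and 0 misses the posterior is Beta(4+k, 25), with mean (4+k)/(4+25+k).
Set (4+k)/(29+k) > 0.56 and solve: k > (0.56·29 − 4)/(1 − 0.56) = 27.818.
The smallest integer exceeding 27.818 is 28.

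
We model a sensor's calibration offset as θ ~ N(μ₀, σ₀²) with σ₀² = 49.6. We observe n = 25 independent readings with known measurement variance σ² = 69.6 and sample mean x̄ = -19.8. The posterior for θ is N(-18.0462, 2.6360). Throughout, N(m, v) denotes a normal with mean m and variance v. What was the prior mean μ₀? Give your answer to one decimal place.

μ₀ = 13.2

The posterior mean is a precision-weighted average: μ_n = (τ₀μ₀ + τ_data·x̄)/(τ₀+τ_data), with τ₀=1/σ₀² and τ_data=n/σ².
Here τ₀ = 1/49.6 = 0.020161 and τ_data = 25/69.6 = 0.359195, so τ_n = 0.379356.
Rearranging for μ₀: μ₀ = (μ_n·τ_n − τ_data·x̄)/τ₀ = (-18.0462·0.379356 − 0.359195·-19.8) / 0.020161 = 0.266127/0.020161 ≈ 13.2.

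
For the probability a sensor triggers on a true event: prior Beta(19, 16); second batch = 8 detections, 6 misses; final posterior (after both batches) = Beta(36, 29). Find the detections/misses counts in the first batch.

Because Beta–binomial updating is additive in the counts, the combined data contributed (α_post−α_prior, β_post−β_prior) successes and failures.
Total across both batches: 36−19=17 detections, 29−16=13 misses.
Subtract the second batch: 17−8=9 detections and 13−6=7 misses.

9 detections and 7 misses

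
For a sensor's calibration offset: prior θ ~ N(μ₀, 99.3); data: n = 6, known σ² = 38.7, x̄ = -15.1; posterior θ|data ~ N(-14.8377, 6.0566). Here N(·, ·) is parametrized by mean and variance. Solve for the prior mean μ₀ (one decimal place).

With known observation variance, the Normal–Normal posterior has precision τ_n = τ₀ + n/σ² and mean μ_n = (τ₀μ₀ + (n/σ²)x̄)/τ_n.
Here τ₀ = 1/99.3 = 0.010070 and τ_data = 6/38.7 = 0.155039, so τ_n = 0.165109.
Rearranging for μ₀: μ₀ = (μ_n·τ_n − τ_data·x̄)/τ₀ = (-14.8377·0.165109 − 0.155039·-15.1) / 0.010070 = -0.108749/0.010070 ≈ -10.8.

μ₀ = -10.8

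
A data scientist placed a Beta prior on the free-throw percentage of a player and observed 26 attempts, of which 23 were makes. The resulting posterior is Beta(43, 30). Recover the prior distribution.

Beta(20, 27)

A Beta(a, b) prior with s successes and f failures in binomial data gives a Beta(a+s, b+f) posterior.
So a = 43 − 23 = 20 and b = 30 − 3 = 27.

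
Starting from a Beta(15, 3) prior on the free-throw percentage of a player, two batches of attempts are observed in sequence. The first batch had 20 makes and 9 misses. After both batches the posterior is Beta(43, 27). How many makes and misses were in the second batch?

8 makes and 15 misses

Because Beta–binomial updating is additive in the counts, the combined data contributed (α_post−α_prior, β_post−β_prior) successes and failures.
Total across both batches: 43−15=28 makes, 27−3=24 misses.
Subtract the first batch: 28−20=8 makes and 24−9=15 misses.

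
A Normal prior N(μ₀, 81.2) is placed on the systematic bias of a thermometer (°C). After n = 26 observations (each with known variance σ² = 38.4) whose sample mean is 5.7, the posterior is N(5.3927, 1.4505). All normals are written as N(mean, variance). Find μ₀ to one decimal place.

With known observation variance, the Normal–Normal posterior has precision τ_n = τ₀ + n/σ² and mean μ_n = (τ₀μ₀ + (n/σ²)x̄)/τ_n.
Here τ₀ = 1/81.2 = 0.012315 and τ_data = 26/38.4 = 0.677083, so τ_n = 0.689398.
Rearranging for μ₀: μ₀ = (μ_n·τ_n − τ_data·x̄)/τ₀ = (5.3927·0.689398 − 0.677083·5.7) / 0.012315 = -0.141657/0.012315 ≈ -11.5.

μ₀ = -11.5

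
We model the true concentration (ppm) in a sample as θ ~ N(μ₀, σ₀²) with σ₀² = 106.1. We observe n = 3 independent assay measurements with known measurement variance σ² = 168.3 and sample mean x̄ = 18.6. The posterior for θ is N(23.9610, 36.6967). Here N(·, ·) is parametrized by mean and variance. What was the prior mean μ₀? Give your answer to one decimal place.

With known observation variance, the Normal–Normal posterior has precision τ_n = τ₀ + n/σ² and mean μ_n = (τ₀μ₀ + (n/σ²)x̄)/τ_n.
Here τ₀ = 1/106.1 = 0.009425 and τ_data = 3/168.3 = 0.017825, so τ_n = 0.027250.
Rearranging for μ₀: μ₀ = (μ_n·τ_n − τ_data·x̄)/τ₀ = (23.9610·0.027250 − 0.017825·18.6) / 0.009425 = 0.321392/0.009425 ≈ 34.1.

μ₀ = 34.1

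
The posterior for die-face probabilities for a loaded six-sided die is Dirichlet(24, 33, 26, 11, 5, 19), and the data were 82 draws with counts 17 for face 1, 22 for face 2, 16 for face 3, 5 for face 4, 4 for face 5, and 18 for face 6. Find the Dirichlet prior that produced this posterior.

For a Dirichlet(α) prior with multinomial counts c, the posterior is Dirichlet(α + c) componentwise.
Subtract each count from the matching posterior parameter: 24−17=7, 33−22=11, 26−16=10, 11−5=6, 5−4=1, 19−18=1.

Dirichlet(7, 11, 10, 6, 1, 1)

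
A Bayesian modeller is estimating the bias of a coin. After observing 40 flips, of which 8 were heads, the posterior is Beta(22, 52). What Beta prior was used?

A Beta(a, b) prior with s successes and f failures in binomial data gives a Beta(a+s, b+f) posterior.
Subtract the data counts: 22−8=14, 52−32=20.

Beta(14, 20)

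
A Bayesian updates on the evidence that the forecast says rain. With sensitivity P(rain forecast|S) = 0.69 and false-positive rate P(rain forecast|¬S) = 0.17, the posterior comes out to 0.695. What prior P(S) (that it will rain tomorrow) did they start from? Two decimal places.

Bayes' rule in odds form gives O(S|E) = O(S)·[P(E|S)/P(E|¬S)], hence O(S) = O(S|E)/LR.
Posterior odds = 0.695/(1−0.695) = 2.2787. LR = 0.69/0.17 = 4.0588.
Prior odds = 2.2787/4.0588 = 0.5614, so P(S) = 0.5614/(1+0.5614) ≈ 0.36.

P(S) = 0.36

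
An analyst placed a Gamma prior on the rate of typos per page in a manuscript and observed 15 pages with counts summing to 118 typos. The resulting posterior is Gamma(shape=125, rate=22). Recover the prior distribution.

Gamma(shape=7, rate=7)

A Gamma(α, β) prior (rate parametrization) on a Poisson rate with n observations summing to S gives posterior Gamma(α+S, β+n).
So α = 125 − 118 = 7 and β = 22 − 15 = 7.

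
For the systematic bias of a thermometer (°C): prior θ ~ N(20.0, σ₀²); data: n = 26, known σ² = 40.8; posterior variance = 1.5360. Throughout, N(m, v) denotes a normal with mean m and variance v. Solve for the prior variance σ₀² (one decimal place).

σ₀² = 72.5

Posterior precision equals prior precision plus data precision: 1/σ_n² = 1/σ₀² + n/σ².
So 1/σ₀² = 1/1.5360 − 26/40.8 = 0.651042 − 0.637255 = 0.013787.
Hence σ₀² = 1/0.013787 ≈ 72.5.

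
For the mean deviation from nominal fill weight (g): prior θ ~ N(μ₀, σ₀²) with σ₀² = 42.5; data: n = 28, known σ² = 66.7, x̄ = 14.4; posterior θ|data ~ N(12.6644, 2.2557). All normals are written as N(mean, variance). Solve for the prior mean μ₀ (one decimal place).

With known observation variance, the Normal–Normal posterior has precision τ_n = τ₀ + n/σ² and mean μ_n = (τ₀μ₀ + (n/σ²)x̄)/τ_n.
Here τ₀ = 1/42.5 = 0.023529 and τ_data = 28/66.7 = 0.419790, so τ_n = 0.443319.
Rearranging for μ₀: μ₀ = (μ_n·τ_n − τ_data·x̄)/τ₀ = (12.6644·0.443319 − 0.419790·14.4) / 0.023529 = -0.430607/0.023529 ≈ -18.3.

μ₀ = -18.3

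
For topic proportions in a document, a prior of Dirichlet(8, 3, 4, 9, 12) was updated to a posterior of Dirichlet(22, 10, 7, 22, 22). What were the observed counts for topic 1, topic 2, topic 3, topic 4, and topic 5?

For a Dirichlet(α) prior with multinomial counts c, the posterior is Dirichlet(α + c) componentwise.
Counts are posterior − prior componentwise: 22−8=14, 10−3=7, 7−4=3, 22−9=13, 22−12=10.

counts (14, 7, 3, 13, 10)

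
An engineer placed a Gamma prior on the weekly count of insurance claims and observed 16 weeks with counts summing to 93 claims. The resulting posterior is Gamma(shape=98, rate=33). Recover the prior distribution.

A Gamma(α, β) prior (rate parametrization) on a Poisson rate with n observations summing to S gives posterior Gamma(α+S, β+n).
So α = 98 − 93 = 5 and β = 33 − 16 = 17.

Gamma(shape=5, rate=17)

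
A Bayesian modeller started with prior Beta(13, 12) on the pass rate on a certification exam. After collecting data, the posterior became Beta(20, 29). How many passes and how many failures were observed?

7 passes and 17 failures

A Beta(a, b) prior with s successes and f failures in binomial data gives a Beta(a+s, b+f) posterior.
Match parameters: s=20−13=7, f=29−12=17.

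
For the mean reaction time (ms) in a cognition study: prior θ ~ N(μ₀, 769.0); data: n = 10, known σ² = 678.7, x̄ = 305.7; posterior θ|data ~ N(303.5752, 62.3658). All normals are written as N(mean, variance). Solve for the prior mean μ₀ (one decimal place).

With known observation variance, the Normal–Normal posterior has precision τ_n = τ₀ + n/σ² and mean μ_n = (τ₀μ₀ + (n/σ²)x̄)/τ_n.
Here τ₀ = 1/769.0 = 0.001300 and τ_data = 10/678.7 = 0.014734, so τ_n = 0.016034.
Rearranging for μ₀: μ₀ = (μ_n·τ_n − τ_data·x̄)/τ₀ = (303.5752·0.016034 − 0.014734·305.7) / 0.001300 = 0.363341/0.001300 ≈ 279.5.

μ₀ = 279.5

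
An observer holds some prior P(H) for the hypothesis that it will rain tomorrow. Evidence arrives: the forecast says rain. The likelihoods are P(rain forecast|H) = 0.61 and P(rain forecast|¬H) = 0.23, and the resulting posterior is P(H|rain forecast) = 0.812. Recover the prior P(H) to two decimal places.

Bayes' rule in odds form gives O(H|E) = O(H)·[P(E|H)/P(E|¬H)], hence O(H) = O(H|E)/LR.
Posterior odds = 0.812/(1−0.812) = 4.3191. LR = 0.61/0.23 = 2.6522.
Prior odds = 4.3191/2.6522 = 1.6285, so P(H) = 1.6285/(1+1.6285) ≈ 0.62.

P(H) = 0.62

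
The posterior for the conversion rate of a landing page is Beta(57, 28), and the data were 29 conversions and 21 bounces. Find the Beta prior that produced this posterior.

Beta is conjugate to the binomial likelihood: posterior = Beta(a+s, b+f).
Subtract the data counts: 57−29=28, 28−21=7.

Beta(28, 7)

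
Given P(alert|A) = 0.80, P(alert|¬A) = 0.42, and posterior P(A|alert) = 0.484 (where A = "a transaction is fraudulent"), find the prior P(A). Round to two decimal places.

P(A) = 0.33

Bayes' rule in odds form gives O(A|E) = O(A)·[P(E|A)/P(E|¬A)], hence O(A) = O(A|E)/LR.
Posterior odds = 0.484/(1−0.484) = 0.9380. LR = 0.80/0.42 = 1.9048.
Prior odds = 0.9380/1.9048 = 0.4924, so P(A) = 0.4924/(1+0.4924) ≈ 0.33.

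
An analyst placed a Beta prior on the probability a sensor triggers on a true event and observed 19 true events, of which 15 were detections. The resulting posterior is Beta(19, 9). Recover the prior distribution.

Beta(4, 5)

A Beta(α, β) prior with s successes and f failures in binomial data gives a Beta(α+s, β+f) posterior.
So α = 19 − 15 = 4 and β = 9 − 4 = 5.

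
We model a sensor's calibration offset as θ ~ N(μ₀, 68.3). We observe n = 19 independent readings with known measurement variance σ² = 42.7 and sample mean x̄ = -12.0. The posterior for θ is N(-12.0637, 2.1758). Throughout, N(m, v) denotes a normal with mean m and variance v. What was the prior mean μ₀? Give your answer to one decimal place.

μ₀ = -14.0

With known observation variance, the Normal–Normal posterior has precision τ_n = τ₀ + n/σ² and mean μ_n = (τ₀μ₀ + (n/σ²)x̄)/τ_n.
Here τ₀ = 1/68.3 = 0.014641 and τ_data = 19/42.7 = 0.444965, so τ_n = 0.459606.
Rearranging for μ₀: μ₀ = (μ_n·τ_n − τ_data·x̄)/τ₀ = (-12.0637·0.459606 − 0.444965·-12.0) / 0.014641 = -0.204969/0.014641 ≈ -14.0.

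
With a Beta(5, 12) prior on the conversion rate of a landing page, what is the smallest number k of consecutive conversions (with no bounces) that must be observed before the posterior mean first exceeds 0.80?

k = 44

After k conversions and 0 bounces the posterior is Beta(5+k, 12), with mean (5+k)/(5+12+k).
Set (5+k)/(17+k) > 0.80 and solve: k > (0.80·17 − 5)/(1 − 0.80) = 43.000.
The smallest integer exceeding 43.000 is 44, and checking k=44: (49)/(61) = 0.8033 > 0.80.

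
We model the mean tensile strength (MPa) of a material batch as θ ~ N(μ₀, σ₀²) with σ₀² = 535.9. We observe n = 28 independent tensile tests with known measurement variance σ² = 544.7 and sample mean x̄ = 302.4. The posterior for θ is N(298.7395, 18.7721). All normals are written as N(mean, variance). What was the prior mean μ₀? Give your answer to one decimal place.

μ₀ = 197.9

The posterior mean is a precision-weighted average: μ_n = (τ₀μ₀ + τ_data·x̄)/(τ₀+τ_data), with τ₀=1/σ₀² and τ_data=n/σ².
Here τ₀ = 1/535.9 = 0.001866 and τ_data = 28/544.7 = 0.051404, so τ_n = 0.053270.
Rearranging for μ₀: μ₀ = (μ_n·τ_n − τ_data·x̄)/τ₀ = (298.7395·0.053270 − 0.051404·302.4) / 0.001866 = 0.369284/0.001866 ≈ 197.9.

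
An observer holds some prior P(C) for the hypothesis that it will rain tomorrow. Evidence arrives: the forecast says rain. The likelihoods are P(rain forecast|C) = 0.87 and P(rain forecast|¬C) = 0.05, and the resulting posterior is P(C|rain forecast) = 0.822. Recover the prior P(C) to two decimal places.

In odds form, posterior odds = prior odds × likelihood ratio, so prior odds = posterior odds ÷ LR.
Posterior odds = 0.822/(1−0.822) = 4.6180. LR = 0.87/0.05 = 17.4000.
Prior odds = 4.6180/17.4000 = 0.2654, so P(C) = 0.2654/(1+0.2654) ≈ 0.21.

P(C) = 0.21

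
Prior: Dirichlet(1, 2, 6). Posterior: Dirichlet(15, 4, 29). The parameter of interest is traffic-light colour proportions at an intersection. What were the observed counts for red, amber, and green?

counts (14, 2, 23)

For a Dirichlet(α) prior with multinomial counts c, the posterior is Dirichlet(α + c) componentwise.
Counts are posterior − prior componentwise: 15−1=14, 4−2=2, 29−6=23.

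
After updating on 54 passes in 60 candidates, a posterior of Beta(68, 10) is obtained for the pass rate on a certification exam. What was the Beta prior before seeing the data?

Beta is conjugate to the binomial likelihood: posterior = Beta(α+s, β+f).
So α = 68 − 54 = 14 and β = 10 − 6 = 4.

Beta(14, 4)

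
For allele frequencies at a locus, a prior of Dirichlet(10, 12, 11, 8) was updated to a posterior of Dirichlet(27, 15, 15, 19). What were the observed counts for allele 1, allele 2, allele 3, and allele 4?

counts (17, 3, 4, 11)

For a Dirichlet(α) prior with multinomial counts c, the posterior is Dirichlet(α + c) componentwise.
Counts are posterior − prior componentwise: 27−10=17, 15−12=3, 15−11=4, 19−8=11.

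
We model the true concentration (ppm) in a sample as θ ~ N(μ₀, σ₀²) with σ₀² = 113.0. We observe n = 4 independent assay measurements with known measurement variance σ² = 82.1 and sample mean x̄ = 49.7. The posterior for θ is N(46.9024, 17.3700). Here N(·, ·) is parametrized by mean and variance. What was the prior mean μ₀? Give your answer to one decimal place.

The posterior mean is a precision-weighted average: μ_n = (τ₀μ₀ + τ_data·x̄)/(τ₀+τ_data), with τ₀=1/σ₀² and τ_data=n/σ².
Here τ₀ = 1/113.0 = 0.008850 and τ_data = 4/82.1 = 0.048721, so τ_n = 0.057571.
Rearranging for μ₀: μ₀ = (μ_n·τ_n − τ_data·x̄)/τ₀ = (46.9024·0.057571 − 0.048721·49.7) / 0.008850 = 0.278784/0.008850 ≈ 31.5.

μ₀ = 31.5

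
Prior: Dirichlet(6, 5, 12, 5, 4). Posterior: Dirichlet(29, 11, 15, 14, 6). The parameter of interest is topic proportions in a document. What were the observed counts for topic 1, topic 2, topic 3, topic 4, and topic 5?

counts (23, 6, 3, 9, 2)

For a Dirichlet(α) prior with multinomial counts c, the posterior is Dirichlet(α + c) componentwise.
Counts are posterior − prior componentwise: 29−6=23, 11−5=6, 15−12=3, 14−5=9, 6−4=2.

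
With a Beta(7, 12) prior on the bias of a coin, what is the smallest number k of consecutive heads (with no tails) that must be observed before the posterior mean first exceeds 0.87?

k = 74

After k heads and 0 tails the posterior is Beta(7+k, 12), with mean (7+k)/(7+12+k).
Set (7+k)/(19+k) > 0.87 and solve: k > (0.87·19 − 7)/(1 − 0.87) = 73.308.
The smallest integer exceeding 73.308 is 74, and checking k=74: (81)/(93) = 0.8710 > 0.87.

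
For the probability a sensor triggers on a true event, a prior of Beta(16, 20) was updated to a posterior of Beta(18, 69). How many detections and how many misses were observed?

2 detections and 49 misses

Under Beta–binomial conjugacy the posterior parameters are (α+s, β+f).
Match parameters: s=18−16=2, f=69−20=49.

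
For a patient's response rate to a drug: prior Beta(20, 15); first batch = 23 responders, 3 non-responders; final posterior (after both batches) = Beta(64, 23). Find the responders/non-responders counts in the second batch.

Sequential conjugate updates are equivalent to a single update on the pooled data, so total successes = posterior α − prior α and total failures = posterior β − prior β.
Total across both batches: 64−20=44 responders, 23−15=8 non-responders.
Subtract the first batch: 44−23=21 responders and 8−3=5 non-responders.

21 responders and 5 non-responders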